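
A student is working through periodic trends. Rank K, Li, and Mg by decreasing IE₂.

Li > K > Mg

After 1 electron has been removed, what remains? K⁺ is the bare [Ar] core; Li⁺ is the bare [He] core; Mg⁺ still has 1 valence electron.
Core electrons are held far more tightly than valence electrons, so K and Li top the IE_2 order.
Approximate IE_2 values (kJ/mol): K 3052, Li 7298, Mg 1451.
Hence IE_2: Mg < K < Li.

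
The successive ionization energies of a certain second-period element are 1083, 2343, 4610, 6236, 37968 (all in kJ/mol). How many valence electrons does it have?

Look for the largest jump between consecutive ionization energies: IE5/IE4 ≈ 6.1, far larger than any earlier ratio.
That jump marks the point where a core electron is being removed. So the atom has 4 valence electrons.

4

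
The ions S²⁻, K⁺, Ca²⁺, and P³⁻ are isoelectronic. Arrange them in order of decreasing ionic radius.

P³⁻ > S²⁻ > K⁺ > Ca²⁺

All of these have 18 electrons, so size is governed by nuclear charge alone: the more protons, the stronger the pull on the same electron cloud, and the smaller the ion.
Nuclear charges: Ca²⁺ (Z=20), K⁺ (Z=19), S²⁻ (Z=16), P³⁻ (Z=15).
Largest to smallest: P³⁻ > S²⁻ > K⁺ > Ca²⁺.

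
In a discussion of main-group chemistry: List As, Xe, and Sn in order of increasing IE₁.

Sn < As < Xe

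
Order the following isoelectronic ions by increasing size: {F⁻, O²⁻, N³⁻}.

F⁻ < O²⁻ < N³⁻

All of these have 10 electrons, so size is governed by nuclear charge alone: the more protons, the stronger the pull on the same electron cloud, and the smaller the ion.
Nuclear charges: F⁻ (Z=9), O²⁻ (Z=8), N³⁻ (Z=7).
Smallest to largest: F⁻ < O²⁻ < N³⁻.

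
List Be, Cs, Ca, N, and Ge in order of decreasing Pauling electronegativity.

N > Ge > Be > Ca > Cs

Electronegativity increases across a period and decreases down a group, tracking effective nuclear charge and atomic size.
Neither a single period nor a single group — weigh both effects.
Ca > Cs: relative to Cs, both the across-period and down-group shifts push Ca's electronegativity up.
Be > Ca: Be sits above Ca in group 2, so the down-group effect alone puts Be higher.
Ge > Be: period and group pull opposite ways; the across-period shift dominates (2.01 vs 1.57).
N > Ge: both effects reinforce here, so N is clearly the higher of the two.
For reference (Pauling): Be 1.57, N 3.04, Ca 1.00, Ge 2.01, Cs 0.79.
So from highest to lowest: N > Ge > Be > Ca > Cs.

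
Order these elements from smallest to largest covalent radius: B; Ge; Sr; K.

B is in period 2, group 13; K is in period 4, group 1; Ge is in period 4, group 14; Sr is in period 5, group 2.
Across a period the added protons contract the valence shell; down a group each new principal shell makes the atom larger.
Here both period and group differ, so the two effects have to be weighed against each other.
Ge > B: period and group pull opposite ways; the down-group shift dominates (121 vs 85 pm).
Sr > Ge: relative to Ge, both the across-period and down-group shifts push Sr's atomic radius up.
K > Sr: period and group pull opposite ways; the across-period shift dominates (196 vs 185 pm).
Tabulated atomic radius (pm): B 85, K 196, Ge 121, Sr 185.
So from smallest to largest: B < Ge < Sr < K.

B < Ge < Sr < K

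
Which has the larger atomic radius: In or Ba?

In is in period 5, group 13; Ba is in period 6, group 2.
Across a period the added protons contract the valence shell; down a group each new principal shell makes the atom larger.
Here both period and group differ, so the two effects have to be weighed against each other.
Ba > In: relative to In, both the across-period and down-group shifts push Ba's atomic radius up.
Approximate values (pm): In 142, Ba 196.
So Ba has the larger atomic radius (Ba > In).

Ba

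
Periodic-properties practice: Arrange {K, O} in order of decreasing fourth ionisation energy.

After 3 electrons have been removed, what remains? K³⁺ is already 2 electrons into the core; O³⁺ still has 3 valence electrons.
Usually core removal costs more than valence removal, but here the competition is close: a tightly held n=2 valence electron can cost more to remove than an n=3 core electron, so the actual values have to decide it.
Approximate IE_4 values (kJ/mol): K 5877, O 7469.
So the fourth ionization energies run K < O.

O > K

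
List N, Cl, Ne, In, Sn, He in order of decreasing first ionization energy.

IE₁ increases left→right with effective nuclear charge and decreases top→bottom as the valence shell moves farther out.
These span different periods and groups, so the two trends combine.
Sn > In: both are in period 5; the period trend gives Sn the larger value.
Cl > Sn: both effects reinforce here, so Cl is clearly the higher of the two.
N > Cl: period and group pull opposite ways; the down-group shift dominates (1402 vs 1251 kJ/mol).
Ne > N: Ne lies to the right of N in period 2, so the across-period effect alone puts Ne higher.
He > Ne: they share group 18; the group trend gives He the larger value.
For reference (kJ/mol): He 2372, N 1402, Ne 2081, Cl 1251, In 558, Sn 709.
So from highest to lowest: He > Ne > N > Cl > Sn > In.

He > Ne > N > Cl > Sn > In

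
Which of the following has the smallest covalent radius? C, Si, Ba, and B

C

Moving right in a period, electrons are added to the same shell under a stronger nuclear pull, so atoms get smaller; moving down, a new shell is opened and atoms get larger.
Neither a single period nor a single group — weigh both effects.
B > C: both are in period 2; the period trend gives B the larger value.
Si > B: the two effects oppose for this pair; the down-group effect wins (116 vs 85 pm).
Ba > Si: both effects reinforce here, so Ba is clearly the larger of the two.
For reference (pm): B 85, C 75, Si 116, Ba 196.
The smallest covalent radius among these belongs to C.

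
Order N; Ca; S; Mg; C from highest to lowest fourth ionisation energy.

The fourth ionization energy removes an electron from the +3 ion. For each element: N³⁺ still has 2 valence electrons; Ca³⁺ is already 1 electron into the core; S³⁺ still has 3 valence electrons; Mg³⁺ is already 1 electron into the core; C³⁺ still has 1 valence electron.
Usually core removal costs more than valence removal, but here the competition is close: a tightly held n=2 valence electron can cost more to remove than an n=3 core electron, so the actual values have to decide it.
Valence configurations: N³⁺ [He]2s², S³⁺ [Ne]3s²3p¹, C³⁺ [He]2s¹.
Approximate IE_4 values (kJ/mol): N 7475, Ca 6491, S 4556, Mg 10543, C 6223.
So the fourth ionization energies run S < C < Ca < N < Mg.

Mg > N > Ca > C > S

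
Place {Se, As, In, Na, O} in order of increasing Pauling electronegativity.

O is in period 2, group 16; Na is in period 3, group 1; As is in period 4, group 15; Se is in period 4, group 16; In is in period 5, group 13.
Smaller atoms with higher effective nuclear charge are more electronegative.
Neither a single period nor a single group — weigh both effects.
In > Na: the two effects oppose for this pair; the across-period effect wins (1.78 vs 0.93).
As > In: both effects reinforce here, so As is clearly the higher of the two.
Se > As: Se lies to the right of As in period 4, so the across-period effect alone puts Se higher.
O > Se: they share group 16; the group trend gives O the larger value.
For reference (Pauling): O 3.44, Na 0.93, As 2.18, Se 2.55, In 1.78.
So from lowest to highest: Na < In < As < Se < O.

Na, In, As, Se, O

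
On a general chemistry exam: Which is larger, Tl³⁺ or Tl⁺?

Tl⁺

Both ions have Z = 81 protons, but Tl³⁺ has lost more electrons, so its remaining electrons feel a larger effective nuclear charge per electron and are pulled in more tightly.
Higher positive charge → smaller ion, so Tl⁺ > Tl³⁺.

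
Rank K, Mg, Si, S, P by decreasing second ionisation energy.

Consider each +1 ion: K⁺ is the bare [Ar] core; Mg⁺ still has 1 valence electron; Si⁺ still has 3 valence electrons; S⁺ still has 5 valence electrons; P⁺ still has 4 valence electrons.
Breaking into a closed-shell core is much more expensive than removing a leftover valence electron — K has the largest IE_2 here.
Valence configurations: Mg⁺ [Ne]3s¹, Si⁺ [Ne]3s²3p¹, S⁺ [Ne]3s²3p³, P⁺ [Ne]3s²3p².
Tabulated IE_2 (kJ/mol): K 3052, Mg 1451, Si 1577, S 2252, P 1907.
Hence IE_2: Mg < Si < P < S < K.

K > S > P > Si > Mg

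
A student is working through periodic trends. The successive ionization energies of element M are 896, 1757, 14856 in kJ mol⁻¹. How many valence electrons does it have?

Look for the largest jump between consecutive ionization energies: IE3/IE2 ≈ 8.5, far larger than any earlier ratio.
That jump marks the point where a core electron is being removed. So the atom has 2 valence electrons.

2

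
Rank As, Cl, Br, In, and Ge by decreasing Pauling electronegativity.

Cl, Br, As, Ge, In

Cl is in period 3, group 17; Ge is in period 4, group 14; As is in period 4, group 15; Br is in period 4, group 17; In is in period 5, group 13.
EN rises left→right (higher Z_eff, smaller atoms) and falls top→bottom (larger, more shielded atoms).
Here both period and group differ, so the two effects have to be weighed against each other.
Ge > In: relative to In, both the across-period and down-group shifts push Ge's electronegativity up.
As > Ge: both are in period 4; the period trend gives As the larger value.
Br > As: Br lies to the right of As in period 4, so the across-period effect alone puts Br higher.
Cl > Br: they share group 17; the group trend gives Cl the larger value.
Tabulated electronegativity (Pauling): Cl 3.16, Ge 2.01, As 2.18, Br 2.96, In 1.78.
So from highest to lowest: Cl > Br > As > Ge > In.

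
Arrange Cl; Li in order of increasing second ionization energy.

IE_2 is the cost of taking one more electron from the +1 cation: Cl⁺ still has 6 valence electrons; Li⁺ is the bare [He] core.
Core electrons are held far more tightly than valence electrons, so Li tops the IE_2 order.
The numbers (kJ/mol): Cl 2298, Li 7298.
Hence IE_2: Cl < Li.

Cl < Li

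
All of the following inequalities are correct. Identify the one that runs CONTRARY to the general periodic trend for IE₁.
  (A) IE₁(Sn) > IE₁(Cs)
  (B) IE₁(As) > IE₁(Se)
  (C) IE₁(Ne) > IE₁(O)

(B)

The general trend: IE₁ increases across a period and decreases down a group.
(A) Sn (period 5, group 14) vs Cs (period 6, group 1): the stated order agrees with the simple trend.
(B) As (period 4, group 15) vs Se (period 4, group 16): the stated order contradicts the simple trend.
(C) Ne (period 2, group 18) vs O (period 2, group 16): the stated order agrees with the simple trend.
The exception is (B): Se (4p⁴) ionizes more easily than half-filled As (4p³).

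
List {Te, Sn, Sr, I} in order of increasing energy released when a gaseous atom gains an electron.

Sr < Sn < Te < I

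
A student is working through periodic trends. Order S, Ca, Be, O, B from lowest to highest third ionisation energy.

Consider each +2 ion: S²⁺ still has 4 valence electrons; Ca²⁺ is the bare [Ar] core; Be²⁺ is the bare [He] core; O²⁺ still has 4 valence electrons; B²⁺ still has 1 valence electron.
Usually core removal costs more than valence removal, but here the competition is close: a tightly held n=2 valence electron can cost more to remove than an n=3 core electron, so the actual values have to decide it.
Valence configurations: S²⁺ [Ne]3s²3p², O²⁺ [He]2s²2p², B²⁺ [He]2s¹.
Approximate IE_3 values (kJ/mol): S 3357, Ca 4912, Be 14849, O 5300, B 3660.
Putting it together, IE_3: S < B < Ca < O < Be.

S < B < Ca < O < Be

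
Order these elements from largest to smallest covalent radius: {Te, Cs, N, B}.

Cs > Te > B > N

B is in period 2, group 13; N is in period 2, group 15; Te is in period 5, group 16; Cs is in period 6, group 1.
Radius decreases left→right (rising Z_eff, same n) and increases top→bottom (higher n).
These span different periods and groups, so the two trends combine.
B > N: B lies to the left of N in period 2, so the across-period effect alone puts B larger.
Te > B: the two effects oppose for this pair; the down-group effect wins (136 vs 85 pm).
Cs > Te: both effects reinforce here, so Cs is clearly the larger of the two.
Approximate values (pm): B 85, N 71, Te 136, Cs 232.
So from largest to smallest: Cs > Te > B > N.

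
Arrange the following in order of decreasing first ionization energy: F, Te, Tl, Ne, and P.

Ne > F > P > Te > Tl

Removing the outermost electron gets harder across a period and easier down a group.
These span different periods and groups, so the two trends combine.
Te > Tl: both effects reinforce here, so Te is clearly the higher of the two.
P > Te: the two effects oppose for this pair; the down-group effect wins (1012 vs 869 kJ/mol).
F > P: relative to P, both the across-period and down-group shifts push F's first ionization energy up.
Ne > F: Ne lies to the right of F in period 2, so the across-period effect alone puts Ne higher.
Approximate values (kJ/mol): F 1681, Ne 2081, P 1012, Te 869, Tl 589.
So from highest to lowest: Ne > F > P > Te > Tl.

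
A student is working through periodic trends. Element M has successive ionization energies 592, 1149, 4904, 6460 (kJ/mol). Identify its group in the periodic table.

Group 2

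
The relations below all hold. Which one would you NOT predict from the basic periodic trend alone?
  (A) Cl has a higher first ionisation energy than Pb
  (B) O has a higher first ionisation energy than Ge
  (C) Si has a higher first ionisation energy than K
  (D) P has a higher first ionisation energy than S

(D)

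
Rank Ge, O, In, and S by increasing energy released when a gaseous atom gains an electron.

O is in period 2, group 16; S is in period 3, group 16; Ge is in period 4, group 14; In is in period 5, group 13.
Adding an electron releases more energy for atoms nearer the top right (short of the noble gases).
Neither a single period nor a single group — weigh both effects.
Ge > In: both effects reinforce here, so Ge is clearly the higher of the two.
O > Ge: relative to Ge, both the across-period and down-group shifts push O's electron affinity up.
S > O: this pair runs against the simple trend — see the exception note.
Note the exception: S has a higher electron affinity than O, contrary to the simple trend — the compact 2p subshell of O repels the added electron more than S's larger 3p does.
Tabulated electron affinity (kJ/mol): O 141, S 200, Ge 119, In 29.
So from lowest to highest: In < Ge < O < S.

In < Ge < O < S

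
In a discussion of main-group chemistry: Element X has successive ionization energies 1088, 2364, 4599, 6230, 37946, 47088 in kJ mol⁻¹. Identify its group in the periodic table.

Look for the largest jump between consecutive ionization energies: IE5/IE4 ≈ 6.1, far larger than any earlier ratio.
That jump marks the point where a core electron is being removed. So the atom has 4 valence electrons.
A main-group element with 4 valence electrons is in group 14.

Group 14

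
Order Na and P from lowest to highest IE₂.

P, Na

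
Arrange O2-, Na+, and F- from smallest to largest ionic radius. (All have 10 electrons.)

Na+, F-, O2-

All of these have 10 electrons, so size is governed by nuclear charge alone: the more protons, the stronger the pull on the same electron cloud, and the smaller the ion.
Nuclear charges: Na+ (Z=11), F- (Z=9), O2- (Z=8).
Smallest to largest: Na+ < F- < O2-.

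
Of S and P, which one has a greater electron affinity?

S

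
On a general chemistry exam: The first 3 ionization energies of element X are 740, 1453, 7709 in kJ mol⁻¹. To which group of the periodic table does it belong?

Group 2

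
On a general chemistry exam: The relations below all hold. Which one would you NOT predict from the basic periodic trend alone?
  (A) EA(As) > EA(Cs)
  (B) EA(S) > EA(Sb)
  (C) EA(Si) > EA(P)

The general trend: electron affinity increases across a period and decreases down a group.
(A) As (period 4, group 15) vs Cs (period 6, group 1): the stated order agrees with the simple trend.
(B) S (period 3, group 16) vs Sb (period 5, group 15): the stated order agrees with the simple trend.
(C) Si (period 3, group 14) vs P (period 3, group 15): the stated order contradicts the simple trend.
The exception is (C): adding an electron to P's half-filled 3p³ is unfavourable, so Si (3p²) has the more exothermic EA.

(C)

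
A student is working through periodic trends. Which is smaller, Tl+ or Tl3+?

Both ions have Z = 81 protons, but Tl3+ has lost more electrons, so its remaining electrons feel a larger effective nuclear charge per electron and are pulled in more tightly.
Higher positive charge → smaller ion, so Tl+ > Tl3+.

Tl3+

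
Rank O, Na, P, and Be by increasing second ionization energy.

Be, P, O, Na

After 1 electron has been removed, what remains? O⁺ still has 5 valence electrons; Na⁺ is the bare [Ne] core; P⁺ still has 4 valence electrons; Be⁺ still has 1 valence electron.
Core electrons are held far more tightly than valence electrons, so Na tops the IE_2 order.
Valence configurations: O⁺ [He]2s²2p³, P⁺ [Ne]3s²3p², Be⁺ [He]2s¹.
Tabulated IE_2 (kJ/mol): O 3388, Na 4562, P 1907, Be 1757.
So the second ionization energies run Be < P < O < Na.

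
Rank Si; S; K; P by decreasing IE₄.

IE_4 is the cost of taking one more electron from the +3 cation: Si³⁺ still has 1 valence electron; S³⁺ still has 3 valence electrons; K³⁺ is already 2 electrons into the core; P³⁺ still has 2 valence electrons.
Core electrons are held far more tightly than valence electrons, so K tops the IE_4 order.
Valence configurations: Si³⁺ [Ne]3s¹, S³⁺ [Ne]3s²3p¹, P³⁺ [Ne]3s².
S³⁺ loses a lone 3p electron whereas P³⁺ must break into a filled 3s² pair, so IE_4(P) > IE_4(S) even though S has the higher nuclear charge.
Tabulated IE_4 (kJ/mol): Si 4356, S 4556, K 5877, P 4964.
Overall IE_4 order: Si < S < P < K.

K > P > S > Si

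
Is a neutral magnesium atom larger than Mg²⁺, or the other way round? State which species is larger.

Mg

Forming Mg²⁺ removes 2 electrons from Mg. Fewer electrons for the same nuclear charge means less shielding and a higher Z_eff on the remaining electrons, and for main-group metals the entire outer shell is lost.
A cation is smaller than its parent atom: Mg²⁺ < Mg.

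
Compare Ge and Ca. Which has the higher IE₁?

Across a period the outer electron is held more tightly (higher IE₁); down a group it sits in a higher shell, more shielded, and comes off more easily.
All lie in period 4, so first ionization energy increases left to right.
So Ge has the higher IE₁ (Ge > Ca).

Ge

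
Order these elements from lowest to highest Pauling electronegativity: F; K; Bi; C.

C is in period 2, group 14; F is in period 2, group 17; K is in period 4, group 1; Bi is in period 6, group 15.
Smaller atoms with higher effective nuclear charge are more electronegative.
Neither a single period nor a single group — weigh both effects.
Bi > K: period and group pull opposite ways; the across-period shift dominates (2.02 vs 0.82).
C > Bi: period and group pull opposite ways; the down-group shift dominates (2.55 vs 2.02).
F > C: F lies to the right of C in period 2, so the across-period effect alone puts F higher.
Approximate values (Pauling): C 2.55, F 3.98, K 0.82, Bi 2.02.
So from lowest to highest: K < Bi < C < F.

K, Bi, C, F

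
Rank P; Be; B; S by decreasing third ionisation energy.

Be, B, S, P

The third ionization energy removes an electron from the +2 ion. For each element: P²⁺ still has 3 valence electrons; Be²⁺ is the bare [He] core; B²⁺ still has 1 valence electron; S²⁺ still has 4 valence electrons.
Breaking into a closed-shell core is much more expensive than removing a leftover valence electron — Be has the largest IE_3 here.
Valence configurations: P²⁺ [Ne]3s²3p¹, B²⁺ [He]2s¹, S²⁺ [Ne]3s²3p².
The numbers (kJ/mol): P 2914, Be 14849, B 3660, S 3357.
Hence IE_3: P < S < B < Be.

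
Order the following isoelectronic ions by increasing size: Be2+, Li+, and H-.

Be2+ < Li+ < H-

All of these have 2 electrons, so size is governed by nuclear charge alone: the more protons, the stronger the pull on the same electron cloud, and the smaller the ion.
Nuclear charges: Be2+ (Z=4), Li+ (Z=3), H- (Z=1).
Smallest to largest: Be2+ < Li+ < H-.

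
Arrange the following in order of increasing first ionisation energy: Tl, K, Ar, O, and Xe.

Across a period the outer electron is held more tightly (higher IE₁); down a group it sits in a higher shell, more shielded, and comes off more easily.
Neither a single period nor a single group — weigh both effects.
Tl > K: the two effects oppose for this pair; the across-period effect wins (589 vs 419 kJ/mol).
Xe > Tl: both effects reinforce here, so Xe is clearly the higher of the two.
O > Xe: period and group pull opposite ways; the down-group shift dominates (1314 vs 1170 kJ/mol).
Ar > O: period and group pull opposite ways; the across-period shift dominates (1521 vs 1314 kJ/mol).
For reference (kJ/mol): O 1314, Ar 1521, K 419, Xe 1170, Tl 589.
So from lowest to highest: K < Tl < Xe < O < Ar.

K < Tl < Xe < O < Ar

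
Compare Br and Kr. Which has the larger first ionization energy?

Across a period the outer electron is held more tightly (higher IE₁); down a group it sits in a higher shell, more shielded, and comes off more easily.
All lie in period 4, so first ionization energy increases left to right.
So Kr has the larger first ionization energy (Kr > Br).

Kr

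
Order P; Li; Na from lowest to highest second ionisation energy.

Consider each +1 ion: P⁺ still has 4 valence electrons; Li⁺ is the bare [He] core; Na⁺ is the bare [Ne] core.
Breaking into a closed-shell core is much more expensive than removing a leftover valence electron — Na and Li have the largest IE_2 here.
The numbers (kJ/mol): P 1907, Li 7298, Na 4562.
Hence IE_2: P < Na < Li.

P, Na, Li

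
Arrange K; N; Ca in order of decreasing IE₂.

K > N > Ca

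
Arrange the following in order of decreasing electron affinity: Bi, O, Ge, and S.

O is in period 2, group 16; S is in period 3, group 16; Ge is in period 4, group 14; Bi is in period 6, group 15.
Electron affinity generally becomes more exothermic across a period toward the halogens and less exothermic down a group.
Here both period and group differ, so the two effects have to be weighed against each other.
Ge > Bi: the two effects oppose for this pair; the down-group effect wins (119 vs 91 kJ/mol).
O > Ge: both effects reinforce here, so O is clearly the higher of the two.
S > O: this pair runs against the simple trend — see the exception note.
Note the exception: S has a higher electron affinity than O, contrary to the simple trend — the compact 2p subshell of O repels the added electron more than S's larger 3p does.
For reference (kJ/mol): O 141, S 200, Ge 119, Bi 91.
So from highest to lowest: S > O > Ge > Bi.

S > O > Ge > Bi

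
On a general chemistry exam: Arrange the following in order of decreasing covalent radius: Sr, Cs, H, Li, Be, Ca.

Moving right in a period, electrons are added to the same shell under a stronger nuclear pull, so atoms get smaller; moving down, a new shell is opened and atoms get larger.
Here both period and group differ, so the two effects have to be weighed against each other.
Be > H: the two effects oppose for this pair; the down-group effect wins (102 vs 32 pm).
Li > Be: Li lies to the left of Be in period 2, so the across-period effect alone puts Li larger.
Ca > Li: the two effects oppose for this pair; the down-group effect wins (171 vs 133 pm).
Sr > Ca: Sr sits below Ca in group 2, so the down-group effect alone puts Sr larger.
Cs > Sr: relative to Sr, both the across-period and down-group shifts push Cs's atomic radius up.
Approximate values (pm): H 32, Li 133, Be 102, Ca 171, Sr 185, Cs 232.
So from largest to smallest: Cs > Sr > Ca > Li > Be > H.

Cs > Sr > Ca > Li > Be > H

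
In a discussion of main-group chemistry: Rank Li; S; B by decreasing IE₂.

Li, B, S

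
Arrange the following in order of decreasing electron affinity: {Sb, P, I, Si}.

Adding an electron releases more energy for atoms nearer the top right (short of the noble gases).
Neither a single period nor a single group — weigh both effects.
Sb > P: this pair runs against the simple trend — see the exception note.
Si > Sb: period and group pull opposite ways; the down-group shift dominates (134 vs 103 kJ/mol).
I > Si: the two effects oppose for this pair; the across-period effect wins (295 vs 134 kJ/mol).
Note the exception: Sb has a higher electron affinity than P, contrary to the simple trend — both are half-filled np³, but the pairing/repulsion penalty for the added electron shrinks as the p orbitals become larger and more diffuse down the group, and for Sb that outweighs the weaker nuclear attraction.
Note the exception: Si has a higher electron affinity than P, contrary to the simple trend — adding an electron to P's half-filled 3p³ is unfavourable, so Si (3p²) has the more exothermic EA.
Tabulated electron affinity (kJ/mol): Si 134, P 72, Sb 103, I 295.
So from highest to lowest: I > Si > Sb > P.

I, Si, Sb, P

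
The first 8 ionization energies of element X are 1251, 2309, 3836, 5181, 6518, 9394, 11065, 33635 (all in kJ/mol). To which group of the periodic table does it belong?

Look for the largest jump between consecutive ionization energies: IE8/IE7 ≈ 3.0, far larger than any earlier ratio.
That jump marks the point where a core electron is being removed. So the atom has 7 valence electrons.
A main-group element with 7 valence electrons is in group 17.

Group 17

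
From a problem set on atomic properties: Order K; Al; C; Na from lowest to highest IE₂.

Al < C < K < Na

The second ionization energy removes an electron from the +1 ion. For each element: K⁺ is the bare [Ar] core; Al⁺ still has 2 valence electrons; C⁺ still has 3 valence electrons; Na⁺ is the bare [Ne] core.
Breaking into a closed-shell core is much more expensive than removing a leftover valence electron — K and Na have the largest IE_2 here.
Valence configurations: Al⁺ [Ne]3s², C⁺ [He]2s²2p¹.
Tabulated IE_2 (kJ/mol): K 3052, Al 1817, C 2353, Na 4562.
Putting it together, IE_2: Al < C < K < Na.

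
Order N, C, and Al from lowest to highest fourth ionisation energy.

C, N, Al

After 3 electrons have been removed, what remains? N³⁺ still has 2 valence electrons; C³⁺ still has 1 valence electron; Al³⁺ is the bare [Ne] core.
Breaking into a closed-shell core is much more expensive than removing a leftover valence electron — Al has the largest IE_4 here.
Valence configurations: N³⁺ [He]2s², C³⁺ [He]2s¹.
Approximate IE_4 values (kJ/mol): N 7475, C 6223, Al 11577.
Hence IE_4: C < N < Al.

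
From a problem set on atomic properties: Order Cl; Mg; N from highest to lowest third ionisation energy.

The third ionization energy removes an electron from the +2 ion. For each element: Cl²⁺ still has 5 valence electrons; Mg²⁺ is the bare [Ne] core; N²⁺ still has 3 valence electrons.
Pulling an electron out of a noble-gas core costs far more than removing a remaining valence electron, so Mg sits at the high end of IE_3.
Valence configurations: Cl²⁺ [Ne]3s²3p³, N²⁺ [He]2s²2p¹.
Approximate IE_3 values (kJ/mol): Cl 3822, Mg 7733, N 4578.
So the third ionization energies run Cl < N < Mg.

Mg, N, Cl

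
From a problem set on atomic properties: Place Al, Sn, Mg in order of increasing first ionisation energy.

Al < Sn < Mg

Mg is in period 3, group 2; Al is in period 3, group 13; Sn is in period 5, group 14.
First ionization energy rises across a period (greater Z_eff holds electrons more tightly) and falls down a group (valence electrons are farther from the nucleus).
These span different periods and groups, so the two trends combine.
Sn > Al: period and group pull opposite ways; the across-period shift dominates (709 vs 578 kJ/mol).
Mg > Sn: period and group pull opposite ways; the down-group shift dominates (738 vs 709 kJ/mol).
Note the exception: Mg has a higher first ionization energy than Al, contrary to the simple trend — Al's single 3p electron is easier to remove than one from Mg's filled 3s².
For reference (kJ/mol): Mg 738, Al 578, Sn 709.
So from lowest to highest: Al < Sn < Mg.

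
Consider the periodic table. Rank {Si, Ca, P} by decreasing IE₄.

Ca > P > Si

Consider each +3 ion: Si³⁺ still has 1 valence electron; Ca³⁺ is already 1 electron into the core; P³⁺ still has 2 valence electrons.
Core electrons are held far more tightly than valence electrons, so Ca tops the IE_4 order.
Valence configurations: Si³⁺ [Ne]3s¹, P³⁺ [Ne]3s².
Tabulated IE_4 (kJ/mol): Si 4356, Ca 6491, P 4964.
Hence IE_4: Si < P < Ca.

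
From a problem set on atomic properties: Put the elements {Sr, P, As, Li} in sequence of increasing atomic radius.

P < As < Li < Sr

Across a period the added protons contract the valence shell; down a group each new principal shell makes the atom larger.
Neither a single period nor a single group — weigh both effects.
As > P: As sits below P in group 15, so the down-group effect alone puts As larger.
Li > As: the two effects oppose for this pair; the across-period effect wins (133 vs 121 pm).
Sr > Li: period and group pull opposite ways; the down-group shift dominates (185 vs 133 pm).
Tabulated atomic radius (pm): Li 133, P 111, As 121, Sr 185.
So from smallest to largest: P < As < Li < Sr.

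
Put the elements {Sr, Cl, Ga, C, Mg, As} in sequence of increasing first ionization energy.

Sr, Ga, Mg, As, C, Cl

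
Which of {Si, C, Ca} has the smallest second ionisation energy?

Ca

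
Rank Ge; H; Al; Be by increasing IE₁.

Removing the outermost electron gets harder across a period and easier down a group.
A diagonal step moves right (one effect) and down (the opposite effect) at once.
Ge > Al: period and group pull opposite ways; the across-period shift dominates (762 vs 578 kJ/mol).
Be > Ge: period and group pull opposite ways; the down-group shift dominates (900 vs 762 kJ/mol).
H > Be: the two effects oppose for this pair; the down-group effect wins (1312 vs 900 kJ/mol).
Approximate values (kJ/mol): H 1312, Be 900, Al 578, Ge 762.
So from lowest to highest: Al < Ge < Be < H.

Al, Ge, Be, H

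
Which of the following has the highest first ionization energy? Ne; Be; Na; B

Be is in period 2, group 2; B is in period 2, group 13; Ne is in period 2, group 18; Na is in period 3, group 1.
Removing the outermost electron gets harder across a period and easier down a group.
Neither a single period nor a single group — weigh both effects.
B > Na: both effects reinforce here, so B is clearly the higher of the two.
Be > B: this pair runs against the simple trend — see the exception note.
Ne > Be: Ne lies to the right of Be in period 2, so the across-period effect alone puts Ne higher.
Note the exception: Be has a higher first ionization energy than B, contrary to the simple trend — removing B's lone 2p electron is easier than breaking Be's filled 2s².
Tabulated first ionization energy (kJ/mol): Be 900, B 801, Ne 2081, Na 496.
The highest first ionization energy among these belongs to Ne.

Ne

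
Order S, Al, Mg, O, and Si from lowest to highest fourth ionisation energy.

Si < S < O < Mg < Al

The fourth ionization energy removes an electron from the +3 ion. For each element: S³⁺ still has 3 valence electrons; Al³⁺ is the bare [Ne] core; Mg³⁺ is already 1 electron into the core; O³⁺ still has 3 valence electrons; Si³⁺ still has 1 valence electron.
Pulling an electron out of a noble-gas core costs far more than removing a remaining valence electron, so Mg and Al sit at the high end of IE_4.
Valence configurations: S³⁺ [Ne]3s²3p¹, O³⁺ [He]2s²2p¹, Si³⁺ [Ne]3s¹.
Approximate IE_4 values (kJ/mol): S 4556, Al 11577, Mg 10543, O 7469, Si 4356.
So the fourth ionization energies run Si < S < O < Mg < Al.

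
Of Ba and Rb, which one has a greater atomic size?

Moving right in a period, electrons are added to the same shell under a stronger nuclear pull, so atoms get smaller; moving down, a new shell is opened and atoms get larger.
A diagonal step moves right (one effect) and down (the opposite effect) at once.
Rb > Ba: the two effects oppose for this pair; the across-period effect wins (210 vs 196 pm).
For reference (pm): Rb 210, Ba 196.
So Rb has the greater atomic size (Rb > Ba).

Rb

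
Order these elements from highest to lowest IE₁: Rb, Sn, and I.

Rb is in period 5, group 1; Sn is in period 5, group 14; I is in period 5, group 17.
IE₁ increases left→right with effective nuclear charge and decreases top→bottom as the valence shell moves farther out.
All lie in period 5, so first ionization energy increases left to right.
So from highest to lowest: I > Sn > Rb.

I > Sn > Rb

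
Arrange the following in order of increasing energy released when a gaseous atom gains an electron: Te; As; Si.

As, Si, Te

Si is in period 3, group 14; As is in period 4, group 15; Te is in period 5, group 16.
Atoms with high Z_eff and room in the valence shell (especially the halogens) have the most exothermic electron affinities.
A diagonal step moves right (one effect) and down (the opposite effect) at once.
Si > As: period and group pull opposite ways; the down-group shift dominates (134 vs 78 kJ/mol).
Te > Si: period and group pull opposite ways; the across-period shift dominates (190 vs 134 kJ/mol).
Tabulated electron affinity (kJ/mol): Si 134, As 78, Te 190.
So from lowest to highest: As < Si < Te.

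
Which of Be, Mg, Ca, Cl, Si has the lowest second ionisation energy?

Consider each +1 ion: Be⁺ still has 1 valence electron; Mg⁺ still has 1 valence electron; Ca⁺ still has 1 valence electron; Cl⁺ still has 6 valence electrons; Si⁺ still has 3 valence electrons.
All are still removing valence electrons, so compare the +1 ions as you would atoms: IE_2 generally rises across a period (higher Z_eff) and falls down a group (larger shell), subject to the usual subshell exceptions.
Valence configurations: Be⁺ [He]2s¹, Mg⁺ [Ne]3s¹, Ca⁺ [Ar]4s¹, Cl⁺ [Ne]3s²3p⁴, Si⁺ [Ne]3s²3p¹.
Approximate IE_2 values (kJ/mol): Be 1757, Mg 1451, Ca 1145, Cl 2298, Si 1577.
So the second ionization energies run Ca < Mg < Si < Be < Cl.

Ca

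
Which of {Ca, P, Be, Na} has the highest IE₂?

The second ionization energy removes an electron from the +1 ion. For each element: Ca⁺ still has 1 valence electron; P⁺ still has 4 valence electrons; Be⁺ still has 1 valence electron; Na⁺ is the bare [Ne] core.
Core electrons are held far more tightly than valence electrons, so Na tops the IE_2 order.
Valence configurations: Ca⁺ [Ar]4s¹, P⁺ [Ne]3s²3p², Be⁺ [He]2s¹.
The numbers (kJ/mol): Ca 1145, P 1907, Be 1757, Na 4562.
Hence IE_2: Ca < Be < P < Na.

Na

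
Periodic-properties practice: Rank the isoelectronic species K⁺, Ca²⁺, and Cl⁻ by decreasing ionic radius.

Cl⁻ > K⁺ > Ca²⁺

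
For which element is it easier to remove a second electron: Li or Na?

IE_2 is the cost of taking one more electron from the +1 cation: Li⁺ is the bare [He] core; Na⁺ is the bare [Ne] core.
All of these are removing an electron from a noble-gas core or deeper; the smaller core (lower principal quantum number) is held far more tightly, and within a period the higher nuclear charge binds the same core more tightly.
Tabulated IE_2 (kJ/mol): Li 7298, Na 4562.
Putting it together, IE_2: Na < Li.

Na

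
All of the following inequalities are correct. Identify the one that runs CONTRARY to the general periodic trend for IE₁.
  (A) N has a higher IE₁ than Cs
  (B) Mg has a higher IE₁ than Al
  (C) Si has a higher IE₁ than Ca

(B)

The general trend: IE₁ increases across a period and decreases down a group.
(A) N (period 2, group 15) vs Cs (period 6, group 1): the stated order agrees with the simple trend.
(B) Mg (period 3, group 2) vs Al (period 3, group 13): the stated order contradicts the simple trend.
(C) Si (period 3, group 14) vs Ca (period 4, group 2): the stated order agrees with the simple trend.
The exception is (B): Al's single 3p electron is easier to remove than one from Mg's filled 3s².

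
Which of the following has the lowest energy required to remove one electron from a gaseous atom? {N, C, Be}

Be

Be is in period 2, group 2; C is in period 2, group 14; N is in period 2, group 15.
First ionization energy rises across a period (greater Z_eff holds electrons more tightly) and falls down a group (valence electrons are farther from the nucleus).
All lie in period 2, so first ionization energy increases left to right.
The lowest energy required to remove one electron from a gaseous atom among these belongs to Be.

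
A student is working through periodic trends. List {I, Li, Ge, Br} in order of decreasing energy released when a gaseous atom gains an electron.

Br > I > Ge > Li

Li is in period 2, group 1; Ge is in period 4, group 14; Br is in period 4, group 17; I is in period 5, group 17.
Atoms with high Z_eff and room in the valence shell (especially the halogens) have the most exothermic electron affinities.
Here both period and group differ, so the two effects have to be weighed against each other.
Ge > Li: the two effects oppose for this pair; the across-period effect wins (119 vs 60 kJ/mol).
I > Ge: the two effects oppose for this pair; the across-period effect wins (295 vs 119 kJ/mol).
Br > I: they share group 17; the group trend gives Br the larger value.
For reference (kJ/mol): Li 60, Ge 119, Br 325, I 295.
So from highest to lowest: Br > I > Ge > Li.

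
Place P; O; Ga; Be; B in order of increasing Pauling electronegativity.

Be < Ga < B < P < O

Electronegativity increases across a period and decreases down a group, tracking effective nuclear charge and atomic size.
Here both period and group differ, so the two effects have to be weighed against each other.
Ga > Be: the two effects oppose for this pair; the across-period effect wins (1.81 vs 1.57).
B > Ga: they share group 13; the group trend gives B the larger value.
P > B: period and group pull opposite ways; the across-period shift dominates (2.19 vs 2.04).
O > P: relative to P, both the across-period and down-group shifts push O's electronegativity up.
For reference (Pauling): Be 1.57, B 2.04, O 3.44, P 2.19, Ga 1.81.
So from lowest to highest: Be < Ga < B < P < O.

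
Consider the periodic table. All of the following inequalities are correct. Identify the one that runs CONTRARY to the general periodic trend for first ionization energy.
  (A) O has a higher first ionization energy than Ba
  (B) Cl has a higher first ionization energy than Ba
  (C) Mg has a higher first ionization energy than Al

(C)

The general trend: first ionization energy increases across a period and decreases down a group.
(A) O (period 2, group 16) vs Ba (period 6, group 2): the stated order agrees with the simple trend.
(B) Cl (period 3, group 17) vs Ba (period 6, group 2): the stated order agrees with the simple trend.
(C) Mg (period 3, group 2) vs Al (period 3, group 13): the stated order contradicts the simple trend.
The exception is (C): Al's single 3p electron is easier to remove than one from Mg's filled 3s².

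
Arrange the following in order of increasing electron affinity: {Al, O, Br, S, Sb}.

O is in period 2, group 16; Al is in period 3, group 13; S is in period 3, group 16; Br is in period 4, group 17; Sb is in period 5, group 15.
Electron affinity generally becomes more exothermic across a period toward the halogens and less exothermic down a group.
Neither a single period nor a single group — weigh both effects.
Sb > Al: the two effects oppose for this pair; the across-period effect wins (103 vs 42 kJ/mol).
O > Sb: both effects reinforce here, so O is clearly the higher of the two.
S > O: this pair runs against the simple trend — see the exception note.
Br > S: the two effects oppose for this pair; the across-period effect wins (325 vs 200 kJ/mol).
Note the exception: S has a higher electron affinity than O, contrary to the simple trend — the compact 2p subshell of O repels the added electron more than S's larger 3p does.
Approximate values (kJ/mol): O 141, Al 42, S 200, Br 325, Sb 103.
So from lowest to highest: Al < Sb < O < S < Br.

Al, Sb, O, S, Br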